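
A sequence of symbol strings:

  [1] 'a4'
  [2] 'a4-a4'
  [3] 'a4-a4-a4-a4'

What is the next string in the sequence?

Each string is two copies of the previous one joined by '-'.
So the next term is two copies of a4-a4-a4-a4 with '-' between the halves.

a4-a4-a4-a4-a4-a4-a4-a4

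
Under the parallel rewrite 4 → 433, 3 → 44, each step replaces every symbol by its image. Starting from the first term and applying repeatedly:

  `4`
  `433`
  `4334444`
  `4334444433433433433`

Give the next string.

Rewriting the 19 symbols of 4334444433433433433 one by one yields 433 44 44 433 433 433 433 433 44 44 433 44 44 433 44 44 433 44 44; concatenated:

43344444334334334334334444433444443344444334444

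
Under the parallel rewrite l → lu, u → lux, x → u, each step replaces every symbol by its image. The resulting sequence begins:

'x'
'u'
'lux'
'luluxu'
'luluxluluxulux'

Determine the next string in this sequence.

Rewriting the 14 symbols of luluxluluxulux one by one yields lu lux lu lux u lu lux lu lux u lux lu lux u; concatenated:

luluxluluxululuxluluxuluxluluxu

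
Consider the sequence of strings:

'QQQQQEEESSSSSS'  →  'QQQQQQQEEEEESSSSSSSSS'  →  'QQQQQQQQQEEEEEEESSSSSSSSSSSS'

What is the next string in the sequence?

QQQQQQQQQQQEEEEEEEEESSSSSSSSSSSSSSS

Reading off run lengths: Q runs 5, 7, 9; E runs 3, 5, 7; S runs 6, 9, 12 — each is linear in n (n = 1, 2, …).
For the next term, n = 4, so the run lengths are 11, 9, 15.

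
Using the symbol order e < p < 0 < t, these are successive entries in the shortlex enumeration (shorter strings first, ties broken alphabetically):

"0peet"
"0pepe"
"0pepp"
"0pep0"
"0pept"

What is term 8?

0pe00

Advancing 3 positions from 0pept through 0pept → 0pe0e → 0pe0p reaches term 8.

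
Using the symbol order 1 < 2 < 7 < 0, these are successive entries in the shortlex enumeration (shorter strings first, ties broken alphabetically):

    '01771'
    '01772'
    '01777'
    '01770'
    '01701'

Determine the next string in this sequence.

Find the rightmost character of 01701 below 0, bump it to the next letter, and reset everything to its right to 1.

01702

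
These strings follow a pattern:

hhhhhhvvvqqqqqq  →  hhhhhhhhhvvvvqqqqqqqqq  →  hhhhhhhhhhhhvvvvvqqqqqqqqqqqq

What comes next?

The n-th term is 3n+3 h's then n+2 v's then 3n+3 q's (n = 1, 2, …).
For the next term, n = 4, so the run lengths are 15, 6, 15.

hhhhhhhhhhhhhhhvvvvvvqqqqqqqqqqqqqqq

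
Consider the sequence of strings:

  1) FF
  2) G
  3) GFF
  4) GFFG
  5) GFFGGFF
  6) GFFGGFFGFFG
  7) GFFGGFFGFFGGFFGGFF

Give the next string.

Each term (from the third on) is the previous term followed by the one before it: term 3 = G·FF = GFF.
The next term joins GFFGGFFGFFGGFFGGFF and GFFGGFFGFFG.

GFFGGFFGFFGGFFGGFFGFFGGFFGFFG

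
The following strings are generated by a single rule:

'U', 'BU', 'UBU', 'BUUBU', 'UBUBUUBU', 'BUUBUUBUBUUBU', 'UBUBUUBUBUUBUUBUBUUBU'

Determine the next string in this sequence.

This is a Fibonacci-style word recurrence s(k) = s(k−2)·s(k−1): e.g. U·BU = UBU.
Continuing: BUUBUUBUBUUBU · UBUBUUBUBUUBUUBUBUUBU gives term 8.

BUUBUUBUBUUBUUBUBUUBUBUUBUUBUBUUBU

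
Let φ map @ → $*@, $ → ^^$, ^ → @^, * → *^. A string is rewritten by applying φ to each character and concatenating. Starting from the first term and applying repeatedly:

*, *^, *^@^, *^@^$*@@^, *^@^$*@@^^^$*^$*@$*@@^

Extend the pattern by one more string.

φ(*^@^$*@@^^^$*^$*@$*@@^) expands symbol-by-symbol to *^ @^ $*@ @^ ^^$ *^ $*@ $*@ @^ @^ @^ ^^$ *^ @^ ^^$ *^ $*@ ^^$ *^ $*@ $*@ @^; joining the 22 pieces gives the next term.

*^@^$*@@^^^$*^$*@$*@@^@^@^^^$*^@^^^$*^$*@^^$*^$*@$*@@^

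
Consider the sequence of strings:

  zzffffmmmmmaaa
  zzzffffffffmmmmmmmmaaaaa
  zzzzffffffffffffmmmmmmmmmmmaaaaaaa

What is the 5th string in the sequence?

Each string has the form z^{n+1} f^{4n} m^{3n+2} a^{2n+1} (n = 1, 2, …).
At n = 5 the blocks have lengths 6, 20, 17, 11.

zzzzzzffffffffffffffffffffmmmmmmmmmmmmmmmmmaaaaaaaaaaa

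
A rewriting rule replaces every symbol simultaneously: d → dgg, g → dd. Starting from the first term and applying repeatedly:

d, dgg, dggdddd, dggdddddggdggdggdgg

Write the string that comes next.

dggdddddggdggdggdggdggdddddggdddddggdddddggdddd

φ(dggdddddggdggdggdgg) expands symbol-by-symbol to dgg dd dd dgg dgg dgg dgg dgg dd dd dgg dd dd dgg dd dd dgg dd dd; joining the 19 pieces gives the next term.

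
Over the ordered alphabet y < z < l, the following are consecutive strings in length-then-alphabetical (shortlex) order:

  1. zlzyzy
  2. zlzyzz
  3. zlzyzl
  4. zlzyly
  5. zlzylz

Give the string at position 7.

Stepping forward 2 times from zlzylz: zlzylz → zlzyll, then the target.

zlzzyy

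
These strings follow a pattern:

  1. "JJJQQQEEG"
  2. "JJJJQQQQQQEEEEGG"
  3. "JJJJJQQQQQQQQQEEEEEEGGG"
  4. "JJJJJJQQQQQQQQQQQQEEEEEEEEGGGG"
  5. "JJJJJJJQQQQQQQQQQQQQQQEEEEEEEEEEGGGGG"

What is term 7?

The n-th term is n+2 J's then 3n Q's then 2n E's then n G's (n = 1, 2, …).
At n = 7 the blocks have lengths 9, 21, 14, 7.

JJJJJJJJJQQQQQQQQQQQQQQQQQQQQQEEEEEEEEEEEEEEGGGGGGG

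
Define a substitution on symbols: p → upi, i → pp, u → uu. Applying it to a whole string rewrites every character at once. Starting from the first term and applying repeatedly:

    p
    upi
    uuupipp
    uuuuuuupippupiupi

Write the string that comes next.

Rewriting the 17 symbols of uuuuuuupippupiupi one by one yields uu uu uu uu uu uu uu upi pp upi upi uu upi pp uu upi pp; concatenated:

uuuuuuuuuuuuuuupippupiupiuuupippuuupipp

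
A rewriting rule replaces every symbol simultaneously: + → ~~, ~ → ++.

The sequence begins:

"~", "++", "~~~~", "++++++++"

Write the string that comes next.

~~~~~~~~~~~~~~~~

Apply φ to ++++++++ symbol by symbol: +→~~, +→~~, +→~~, +→~~, +→~~, +→~~, +→~~, +→~~; joined: ~~ ~~ ~~ ~~ ~~ ~~ ~~ ~~.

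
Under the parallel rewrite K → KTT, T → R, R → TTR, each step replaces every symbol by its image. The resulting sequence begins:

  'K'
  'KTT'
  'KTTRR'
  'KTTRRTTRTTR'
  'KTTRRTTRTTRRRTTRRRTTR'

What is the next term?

φ(KTTRRTTRTTRRRTTRRRTTR) expands symbol-by-symbol to KTT R R TTR TTR R R TTR R R TTR TTR TTR R R TTR TTR TTR R R TTR; joining the 21 pieces gives the next term.

KTTRRTTRTTRRRTTRRRTTRTTRTTRRRTTRTTRTTRRRTTR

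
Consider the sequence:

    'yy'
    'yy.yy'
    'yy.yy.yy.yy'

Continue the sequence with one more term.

Every step duplicates the string with '.' between the halves.
Doubling yy.yy.yy.yy with '.' between the halves:

yy.yy.yy.yy.yy.yy.yy.yy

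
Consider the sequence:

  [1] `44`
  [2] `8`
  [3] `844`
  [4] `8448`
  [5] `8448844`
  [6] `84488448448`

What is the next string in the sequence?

844884484488448844

Each term (from the third on) is the previous term followed by the one before it: term 3 = 8·44 = 844.
Continuing: 84488448448 · 8448844 gives term 7.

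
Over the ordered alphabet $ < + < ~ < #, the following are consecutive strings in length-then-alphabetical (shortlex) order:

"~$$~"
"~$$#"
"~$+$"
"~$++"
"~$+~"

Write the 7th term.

~$~$

Advancing 2 positions from ~$+~ through ~$+~ → ~$+# reaches term 7.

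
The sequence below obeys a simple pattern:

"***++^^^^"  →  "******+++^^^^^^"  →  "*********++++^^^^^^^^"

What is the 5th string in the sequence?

Term n consists of 3n *'s, followed by n+1 +'s, followed by 2n+2 ^'s (n = 1, 2, …).
For term 5, n = 5, so the run lengths are 15, 6, 12.

***************++++++^^^^^^^^^^^^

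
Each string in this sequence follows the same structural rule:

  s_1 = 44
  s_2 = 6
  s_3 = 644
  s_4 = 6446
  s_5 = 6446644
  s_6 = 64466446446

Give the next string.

Each term (from the third on) is the previous term followed by the one before it: term 3 = 6·44 = 644.
Continuing: 64466446446 · 6446644 gives term 7.

644664464466446644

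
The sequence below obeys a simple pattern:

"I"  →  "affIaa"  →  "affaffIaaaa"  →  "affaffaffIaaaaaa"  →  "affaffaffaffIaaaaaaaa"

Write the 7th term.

affaffaffaffaffaffIaaaaaaaaaaaa

Each term wraps the previous one in aff on the left and aa on the right.
From affaffaffaffIaaaaaaaa, 2 further steps: affaffaffaffIaaaaaaaa → affaffaffaffaffIaaaaaaaaaa → (answer).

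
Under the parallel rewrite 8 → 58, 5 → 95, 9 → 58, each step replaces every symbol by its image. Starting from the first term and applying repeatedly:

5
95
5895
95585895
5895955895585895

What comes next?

Rewriting the 16 symbols of 5895955895585895 one by one yields 95 58 58 95 58 95 95 58 58 95 95 58 95 58 58 95; concatenated:

95585895589595585895955895585895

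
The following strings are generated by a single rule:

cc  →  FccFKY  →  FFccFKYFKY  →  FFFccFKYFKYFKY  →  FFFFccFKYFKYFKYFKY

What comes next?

Each term wraps the previous one in F on the left and FKY on the right.
So the next term is F·FFFFccFKYFKYFKYFKY·FKY.

FFFFFccFKYFKYFKYFKYFKY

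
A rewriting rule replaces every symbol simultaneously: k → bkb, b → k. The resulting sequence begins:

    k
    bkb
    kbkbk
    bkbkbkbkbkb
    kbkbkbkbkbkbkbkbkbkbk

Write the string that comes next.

bkbkbkbkbkbkbkbkbkbkbkbkbkbkbkbkbkbkbkbkbkb

Applying the rule to each of the 21 symbols of kbkbkbkbkbkbkbkbkbkbk gives the pieces bkb k bkb k bkb k bkb k bkb k bkb k bkb k bkb k bkb k bkb k bkb, which concatenate to the answer.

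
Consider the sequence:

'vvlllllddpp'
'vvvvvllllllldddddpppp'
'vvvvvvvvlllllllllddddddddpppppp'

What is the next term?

vvvvvvvvvvvllllllllllldddddddddddpppppppp

The n-th term is 3n-1 v's then 2n+3 l's then 3n-1 d's then 2n p's (n = 1, 2, …).
Setting n = 4 gives 11, 11, 11, 8 characters in each block.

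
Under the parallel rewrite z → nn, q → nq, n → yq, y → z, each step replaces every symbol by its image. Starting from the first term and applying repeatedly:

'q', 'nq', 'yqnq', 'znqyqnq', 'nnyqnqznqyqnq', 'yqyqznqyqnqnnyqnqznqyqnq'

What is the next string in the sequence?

Rewriting the 24 symbols of yqyqznqyqnqnnyqnqznqyqnq one by one yields z nq z nq nn yq nq z nq yq nq yq yq z nq yq nq nn yq nq z nq yq nq; concatenated:

znqznqnnyqnqznqyqnqyqyqznqyqnqnnyqnqznqyqnq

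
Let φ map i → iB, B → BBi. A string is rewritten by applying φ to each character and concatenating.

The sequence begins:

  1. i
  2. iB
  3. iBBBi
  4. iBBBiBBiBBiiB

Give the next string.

φ(iBBBiBBiBBiiB) expands symbol-by-symbol to iB BBi BBi BBi iB BBi BBi iB BBi BBi iB iB BBi; joining the 13 pieces gives the next term.

iBBBiBBiBBiiBBBiBBiiBBBiBBiiBiBBBi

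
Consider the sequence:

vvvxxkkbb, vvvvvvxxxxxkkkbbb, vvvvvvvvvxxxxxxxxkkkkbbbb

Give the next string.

The n-th term is 3n v's then 3n-1 x's then n+1 k's then n+1 b's (n = 1, 2, …).
At n = 4 the blocks have lengths 12, 11, 5, 5.

vvvvvvvvvvvvxxxxxxxxxxxkkkkkbbbbb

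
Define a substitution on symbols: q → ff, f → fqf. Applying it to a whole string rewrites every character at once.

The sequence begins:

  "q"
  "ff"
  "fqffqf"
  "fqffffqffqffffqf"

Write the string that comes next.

fqffffqffqffqffqffffqffqffffqffqffqffqffffqf

φ(fqffffqffqffffqf) expands symbol-by-symbol to fqf ff fqf fqf fqf fqf ff fqf fqf ff fqf fqf fqf fqf ff fqf; joining the 16 pieces gives the next term.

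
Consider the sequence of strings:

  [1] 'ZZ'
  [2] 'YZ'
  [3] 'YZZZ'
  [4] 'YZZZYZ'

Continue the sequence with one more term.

YZZZYZYZZZ

This is a Fibonacci-style word recurrence s(k) = s(k−1)·s(k−2): e.g. YZ·ZZ = YZZZ.
Continuing: YZZZYZ · YZZZ gives term 5.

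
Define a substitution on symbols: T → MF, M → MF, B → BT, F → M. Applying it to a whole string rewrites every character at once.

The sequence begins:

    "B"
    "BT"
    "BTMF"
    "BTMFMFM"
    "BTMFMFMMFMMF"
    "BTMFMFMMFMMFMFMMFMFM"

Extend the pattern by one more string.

BTMFMFMMFMMFMFMMFMFMMFMMFMFMMFMMF

Replace each of the 20 characters of BTMFMFMMFMMFMFMMFMFM in place — BT MF MF M MF M MF MF M MF MF M MF M MF MF M MF M MF — and concatenate.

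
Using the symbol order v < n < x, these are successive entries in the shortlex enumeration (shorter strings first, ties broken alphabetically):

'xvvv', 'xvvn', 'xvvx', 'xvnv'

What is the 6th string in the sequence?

Stepping forward 2 times from xvnv: xvnv → xvnn, then the target.

xvnx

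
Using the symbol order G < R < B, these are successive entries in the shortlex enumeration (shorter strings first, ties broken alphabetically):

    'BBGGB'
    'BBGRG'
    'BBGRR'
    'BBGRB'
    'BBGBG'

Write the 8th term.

BBRGG

Continuing the enumeration 3 steps past BBGBG: BBGBG → BBGBR → BBGBB → (answer).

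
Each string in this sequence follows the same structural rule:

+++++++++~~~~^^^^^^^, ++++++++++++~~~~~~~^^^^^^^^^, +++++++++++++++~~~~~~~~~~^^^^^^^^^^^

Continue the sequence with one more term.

++++++++++++++++++~~~~~~~~~~~~~^^^^^^^^^^^^^

Each string has the form +^{3n+3} ~^{3n-2} ^^{2n+3}, where the shown terms are n = 2, 3, 4.
At n = 5 the blocks have lengths 18, 13, 13.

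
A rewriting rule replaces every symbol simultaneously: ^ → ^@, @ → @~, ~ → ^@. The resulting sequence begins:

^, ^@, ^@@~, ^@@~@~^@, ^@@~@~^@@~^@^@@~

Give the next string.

Applying the rule to each of the 16 symbols of ^@@~@~^@@~^@^@@~ gives the pieces ^@ @~ @~ ^@ @~ ^@ ^@ @~ @~ ^@ ^@ @~ ^@ @~ @~ ^@, which concatenate to the answer.

^@@~@~^@@~^@^@@~@~^@^@@~^@@~@~^@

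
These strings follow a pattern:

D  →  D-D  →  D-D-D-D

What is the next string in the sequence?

Each string is two copies of the previous one joined by '-'.
Doubling D-D-D-D with '-' between the halves:

D-D-D-D-D-D-D-D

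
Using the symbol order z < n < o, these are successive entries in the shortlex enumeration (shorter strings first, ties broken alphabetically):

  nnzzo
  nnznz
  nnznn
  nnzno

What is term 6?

Continuing the enumeration 2 steps past nnzno: nnzno → nnzoz → (answer).

nnzon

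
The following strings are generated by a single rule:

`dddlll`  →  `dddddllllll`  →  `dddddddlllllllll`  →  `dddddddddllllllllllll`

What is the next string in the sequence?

dddddddddddlllllllllllllll

Reading off run lengths: d runs 3, 5, 7, 9; l runs 3, 6, 9, 12 — each is linear in n (n = 1, 2, …).
For the next term, n = 5, so the run lengths are 11, 15.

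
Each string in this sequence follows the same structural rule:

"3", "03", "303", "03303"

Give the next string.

30303303

This is a Fibonacci-style word recurrence s(k) = s(k−2)·s(k−1): e.g. 3·03 = 303.
The next term joins 303 and 03303.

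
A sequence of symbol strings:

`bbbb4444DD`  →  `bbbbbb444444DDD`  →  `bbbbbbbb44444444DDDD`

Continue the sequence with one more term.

The n-th term is 2n b's then 2n 4's then n D's, where the shown terms are n = 2, 3, 4.
At n = 5 the blocks have lengths 10, 10, 5.

bbbbbbbbbb4444444444DDDDD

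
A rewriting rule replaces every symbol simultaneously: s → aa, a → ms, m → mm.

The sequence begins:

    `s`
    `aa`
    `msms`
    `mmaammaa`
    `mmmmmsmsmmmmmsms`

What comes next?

Rewriting the 16 symbols of mmmmmsmsmmmmmsms one by one yields mm mm mm mm mm aa mm aa mm mm mm mm mm aa mm aa; concatenated:

mmmmmmmmmmaammaammmmmmmmmmaammaa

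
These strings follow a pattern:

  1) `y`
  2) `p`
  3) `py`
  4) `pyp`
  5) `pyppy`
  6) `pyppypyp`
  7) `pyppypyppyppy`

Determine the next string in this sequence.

This is a Fibonacci-style word recurrence s(k) = s(k−1)·s(k−2): e.g. p·y = py.
So term 8 is pyppypyppyppy·pyppypyp.

pyppypyppyppypyppypyp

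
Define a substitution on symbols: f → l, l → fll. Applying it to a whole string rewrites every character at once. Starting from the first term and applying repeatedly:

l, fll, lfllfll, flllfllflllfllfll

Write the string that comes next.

Replace each of the 17 characters of flllfllflllfllfll in place — l fll fll fll l fll fll l fll fll fll l fll fll l fll fll — and concatenate.

lfllfllflllfllflllfllfllflllfllflllfllfll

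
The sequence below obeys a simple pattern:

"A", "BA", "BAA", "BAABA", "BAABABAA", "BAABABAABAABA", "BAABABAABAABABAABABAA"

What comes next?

BAABABAABAABABAABABAABAABABAABAABA

Each term (from the third on) is the previous term followed by the one before it: term 3 = BA·A = BAA.
So term 8 is BAABABAABAABABAABABAA·BAABABAABAABA.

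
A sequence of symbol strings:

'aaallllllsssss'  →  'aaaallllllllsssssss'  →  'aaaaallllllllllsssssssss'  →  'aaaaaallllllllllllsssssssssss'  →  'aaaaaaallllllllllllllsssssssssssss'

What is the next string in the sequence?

Reading off run lengths: a runs 3, 4, 5, 6, 7; l runs 6, 8, 10, 12, 14; s runs 5, 7, 9, 11, 13 — each is linear in n, where the shown terms are n = 3, 4, 5, 6, 7.
Setting n = 8 gives 8, 16, 15 characters in each block.

aaaaaaaallllllllllllllllsssssssssssssss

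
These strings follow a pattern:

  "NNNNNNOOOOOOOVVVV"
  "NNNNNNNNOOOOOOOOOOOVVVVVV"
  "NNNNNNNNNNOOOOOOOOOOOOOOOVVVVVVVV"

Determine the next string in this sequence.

The n-th term is 2n+2 N's then 4n-1 O's then 2n V's, where the shown terms are n = 2, 3, 4.
For the next term, n = 5, so the run lengths are 12, 19, 10.

NNNNNNNNNNNNOOOOOOOOOOOOOOOOOOOVVVVVVVVVV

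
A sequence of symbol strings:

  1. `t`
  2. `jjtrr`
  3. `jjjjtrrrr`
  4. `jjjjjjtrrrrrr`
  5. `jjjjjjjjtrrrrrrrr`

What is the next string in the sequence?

jjjjjjjjjjtrrrrrrrrrr

Each term wraps the previous one in jj on the left and rr on the right.
So the next term is jj·jjjjjjjjtrrrrrrrr·rr.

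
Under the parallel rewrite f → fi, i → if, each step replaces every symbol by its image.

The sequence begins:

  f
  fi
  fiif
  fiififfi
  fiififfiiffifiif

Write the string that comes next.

φ(fiififfiiffifiif) expands symbol-by-symbol to fi if if fi if fi fi if if fi fi if fi if if fi; joining the 16 pieces gives the next term.

fiififfiiffifiififfifiiffiififfi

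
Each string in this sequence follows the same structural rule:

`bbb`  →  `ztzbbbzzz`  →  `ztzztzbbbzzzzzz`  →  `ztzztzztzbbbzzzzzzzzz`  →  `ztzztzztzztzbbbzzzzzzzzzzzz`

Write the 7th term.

s(k+1) = ztz·s(k)·zzz, so each term gains ztz as a prefix and zzz as a suffix.
From ztzztzztzztzbbbzzzzzzzzzzzz, 2 further steps: ztzztzztzztzbbbzzzzzzzzzzzz → ztzztzztzztzztzbbbzzzzzzzzzzzzzzz → (answer).

ztzztzztzztzztzztzbbbzzzzzzzzzzzzzzzzzz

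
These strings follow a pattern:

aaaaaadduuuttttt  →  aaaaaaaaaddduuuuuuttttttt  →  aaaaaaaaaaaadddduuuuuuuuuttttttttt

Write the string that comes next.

The n-th term is 3n+3 a's then n+1 d's then 3n u's then 2n+3 t's (n = 1, 2, …).
At n = 4 the blocks have lengths 15, 5, 12, 11.

aaaaaaaaaaaaaaaddddduuuuuuuuuuuuttttttttttt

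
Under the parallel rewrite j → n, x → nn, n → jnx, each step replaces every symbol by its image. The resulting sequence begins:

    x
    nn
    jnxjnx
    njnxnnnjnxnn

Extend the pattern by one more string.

jnxnjnxnnjnxjnxjnxnjnxnnjnxjnx

Expanding njnxnnnjnxnn: n→jnx, j→n, n→jnx, x→nn, n→jnx, n→jnx, n→jnx, j→n, n→jnx, x→nn, n→jnx, n→jnx. Concatenated: jnx n jnx nn jnx jnx jnx n jnx nn jnx jnx.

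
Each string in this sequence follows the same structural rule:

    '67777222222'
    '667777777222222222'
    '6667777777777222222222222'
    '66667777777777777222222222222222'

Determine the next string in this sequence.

666667777777777777777222222222222222222

Each string has the form 6^{n-1} 7^{3n-2} 2^{3n}, where the shown terms are n = 2, 3, 4, 5.
Setting n = 6 gives 5, 16, 18 characters in each block.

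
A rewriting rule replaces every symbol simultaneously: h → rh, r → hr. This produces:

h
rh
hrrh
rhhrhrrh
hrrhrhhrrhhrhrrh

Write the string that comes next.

Replace each of the 16 characters of hrrhrhhrrhhrhrrh in place — rh hr hr rh hr rh rh hr hr rh rh hr rh hr hr rh — and concatenate.

rhhrhrrhhrrhrhhrhrrhrhhrrhhrhrrh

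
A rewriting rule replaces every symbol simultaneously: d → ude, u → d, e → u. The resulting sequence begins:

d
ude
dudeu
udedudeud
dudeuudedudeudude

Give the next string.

udedudeuddudeuudedudeududedudeu

Applying the rule to each of the 17 symbols of dudeuudedudeudude gives the pieces ude d ude u d d ude u ude d ude u d ude d ude u, which concatenate to the answer.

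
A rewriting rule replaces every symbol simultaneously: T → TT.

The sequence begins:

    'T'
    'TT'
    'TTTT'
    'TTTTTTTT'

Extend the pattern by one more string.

TTTTTTTTTTTTTTTT

Rewriting each symbol of TTTTTTTT: T→TT, T→TT, T→TT, T→TT, T→TT, T→TT, T→TT, T→TT, which concatenates to TT TT TT TT TT TT TT TT.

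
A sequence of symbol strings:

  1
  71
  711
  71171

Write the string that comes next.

71171711

Each term (from the third on) is the previous term followed by the one before it: term 3 = 71·1 = 711.
The next term joins 71171 and 711.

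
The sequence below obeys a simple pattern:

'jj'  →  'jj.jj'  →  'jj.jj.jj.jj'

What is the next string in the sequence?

jj.jj.jj.jj.jj.jj.jj.jj

Each string is two copies of the previous one joined by '.'.
One more doubling of jj.jj.jj.jj gives the answer.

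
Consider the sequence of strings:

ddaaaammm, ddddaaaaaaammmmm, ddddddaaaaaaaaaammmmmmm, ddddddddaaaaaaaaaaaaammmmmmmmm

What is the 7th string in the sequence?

Each string has the form d^{2n} a^{3n+1} m^{2n+1} (n = 1, 2, …).
Setting n = 7 gives 14, 22, 15 characters in each block.

ddddddddddddddaaaaaaaaaaaaaaaaaaaaaammmmmmmmmmmmmmm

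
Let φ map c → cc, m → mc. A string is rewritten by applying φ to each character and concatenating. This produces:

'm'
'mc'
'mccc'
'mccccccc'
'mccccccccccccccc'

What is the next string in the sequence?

Rewriting the 16 symbols of mccccccccccccccc one by one yields mc cc cc cc cc cc cc cc cc cc cc cc cc cc cc cc; concatenated:

mccccccccccccccccccccccccccccccc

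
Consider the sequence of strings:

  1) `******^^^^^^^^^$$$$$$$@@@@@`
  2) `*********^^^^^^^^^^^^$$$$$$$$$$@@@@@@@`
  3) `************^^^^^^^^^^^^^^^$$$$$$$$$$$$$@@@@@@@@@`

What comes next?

Each string has the form *^{3n} ^^{3n+3} $^{3n+1} @^{2n+1}, where the shown terms are n = 2, 3, 4.
Setting n = 5 gives 15, 18, 16, 11 characters in each block.

***************^^^^^^^^^^^^^^^^^^$$$$$$$$$$$$$$$$@@@@@@@@@@@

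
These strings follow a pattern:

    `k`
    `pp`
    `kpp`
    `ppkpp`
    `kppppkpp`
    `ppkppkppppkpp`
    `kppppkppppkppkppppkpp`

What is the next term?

ppkppkppppkppkppppkppppkppkppppkpp

This is a Fibonacci-style word recurrence s(k) = s(k−2)·s(k−1): e.g. k·pp = kpp.
So term 8 is ppkppkppppkpp·kppppkppppkppkppppkpp.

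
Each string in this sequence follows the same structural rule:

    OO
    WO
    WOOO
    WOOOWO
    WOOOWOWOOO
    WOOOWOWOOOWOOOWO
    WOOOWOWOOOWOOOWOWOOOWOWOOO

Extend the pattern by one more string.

WOOOWOWOOOWOOOWOWOOOWOWOOOWOOOWOWOOOWOOOWO

This is a Fibonacci-style word recurrence s(k) = s(k−1)·s(k−2): e.g. WO·OO = WOOO.
Continuing: WOOOWOWOOOWOOOWOWOOOWOWOOO · WOOOWOWOOOWOOOWO gives term 8.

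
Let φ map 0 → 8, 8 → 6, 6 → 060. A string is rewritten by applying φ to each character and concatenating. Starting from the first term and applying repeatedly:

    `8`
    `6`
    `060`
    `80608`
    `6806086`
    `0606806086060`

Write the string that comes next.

80608060680608606080608

Applying the rule to each of the 13 symbols of 0606806086060 gives the pieces 8 060 8 060 6 8 060 8 6 060 8 060 8, which concatenate to the answer.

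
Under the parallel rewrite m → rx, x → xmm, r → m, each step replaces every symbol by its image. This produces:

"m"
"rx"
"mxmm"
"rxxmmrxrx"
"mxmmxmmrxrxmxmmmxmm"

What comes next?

φ(mxmmxmmrxrxmxmmmxmm) expands symbol-by-symbol to rx xmm rx rx xmm rx rx m xmm m xmm rx xmm rx rx rx xmm rx rx; joining the 19 pieces gives the next term.

rxxmmrxrxxmmrxrxmxmmmxmmrxxmmrxrxrxxmmrxrx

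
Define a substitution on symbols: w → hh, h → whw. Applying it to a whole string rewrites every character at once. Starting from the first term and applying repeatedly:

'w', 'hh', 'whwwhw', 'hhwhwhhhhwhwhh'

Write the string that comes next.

φ(hhwhwhhhhwhwhh) expands symbol-by-symbol to whw whw hh whw hh whw whw whw whw hh whw hh whw whw; joining the 14 pieces gives the next term.

whwwhwhhwhwhhwhwwhwwhwwhwhhwhwhhwhwwhw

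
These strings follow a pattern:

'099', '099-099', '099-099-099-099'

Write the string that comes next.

Each string is two copies of the previous one joined by '-'.
So the next term is two copies of 099-099-099-099 with '-' between the halves.

099-099-099-099-099-099-099-099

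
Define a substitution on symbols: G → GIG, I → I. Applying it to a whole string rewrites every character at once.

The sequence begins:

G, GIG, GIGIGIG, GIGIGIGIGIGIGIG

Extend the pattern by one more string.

φ(GIGIGIGIGIGIGIG) expands symbol-by-symbol to GIG I GIG I GIG I GIG I GIG I GIG I GIG I GIG; joining the 15 pieces gives the next term.

GIGIGIGIGIGIGIGIGIGIGIGIGIGIGIG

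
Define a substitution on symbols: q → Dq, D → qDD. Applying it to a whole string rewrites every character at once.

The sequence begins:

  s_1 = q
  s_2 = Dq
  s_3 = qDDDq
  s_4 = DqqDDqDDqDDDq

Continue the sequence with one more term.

Replace each of the 13 characters of DqqDDqDDqDDDq in place — qDD Dq Dq qDD qDD Dq qDD qDD Dq qDD qDD qDD Dq — and concatenate.

qDDDqDqqDDqDDDqqDDqDDDqqDDqDDqDDDq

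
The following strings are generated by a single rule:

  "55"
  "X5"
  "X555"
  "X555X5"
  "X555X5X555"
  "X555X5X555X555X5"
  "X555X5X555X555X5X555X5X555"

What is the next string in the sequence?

X555X5X555X555X5X555X5X555X555X5X555X555X5

This is a Fibonacci-style word recurrence s(k) = s(k−1)·s(k−2): e.g. X5·55 = X555.
So term 8 is X555X5X555X555X5X555X5X555·X555X5X555X555X5.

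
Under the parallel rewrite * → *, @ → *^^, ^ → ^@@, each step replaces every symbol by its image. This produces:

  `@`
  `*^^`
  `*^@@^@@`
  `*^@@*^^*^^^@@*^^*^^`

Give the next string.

Replace each of the 19 characters of *^@@*^^*^^^@@*^^*^^ in place — * ^@@ *^^ *^^ * ^@@ ^@@ * ^@@ ^@@ ^@@ *^^ *^^ * ^@@ ^@@ * ^@@ ^@@ — and concatenate.

*^@@*^^*^^*^@@^@@*^@@^@@^@@*^^*^^*^@@^@@*^@@^@@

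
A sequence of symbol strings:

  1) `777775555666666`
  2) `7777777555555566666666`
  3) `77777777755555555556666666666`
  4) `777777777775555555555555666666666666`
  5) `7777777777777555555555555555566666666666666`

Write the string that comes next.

The n-th term is 2n+1 7's then 3n-2 5's then 2n+2 6's, where the shown terms are n = 2, 3, 4, 5, 6.
At n = 7 the blocks have lengths 15, 19, 16.

77777777777777755555555555555555556666666666666666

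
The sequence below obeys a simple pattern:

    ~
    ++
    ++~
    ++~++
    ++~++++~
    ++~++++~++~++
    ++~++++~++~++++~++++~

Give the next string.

Each term (from the third on) is the previous term followed by the one before it: term 3 = ++·~ = ++~.
Continuing: ++~++++~++~++++~++++~ · ++~++++~++~++ gives term 8.

++~++++~++~++++~++++~++~++++~++~++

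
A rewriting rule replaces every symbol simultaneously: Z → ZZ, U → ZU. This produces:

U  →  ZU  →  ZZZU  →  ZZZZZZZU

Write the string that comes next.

ZZZZZZZZZZZZZZZU

Apply φ to ZZZZZZZU symbol by symbol: Z→ZZ, Z→ZZ, Z→ZZ, Z→ZZ, Z→ZZ, Z→ZZ, Z→ZZ, U→ZU; joined: ZZ ZZ ZZ ZZ ZZ ZZ ZZ ZU.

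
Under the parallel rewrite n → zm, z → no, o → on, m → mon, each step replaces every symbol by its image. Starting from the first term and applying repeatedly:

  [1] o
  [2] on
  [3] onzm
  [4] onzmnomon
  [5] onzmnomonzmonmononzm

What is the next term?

Rewriting the 20 symbols of onzmnomonzmonmononzm one by one yields on zm no mon zm on mon on zm no mon on zm mon on zm on zm no mon; concatenated:

onzmnomonzmonmononzmnomononzmmononzmonzmnomon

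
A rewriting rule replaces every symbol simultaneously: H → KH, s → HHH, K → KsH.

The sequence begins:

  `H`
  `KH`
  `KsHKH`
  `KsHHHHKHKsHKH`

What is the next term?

KsHHHHKHKHKHKHKsHKHKsHHHHKHKsHKH

Replace each of the 13 characters of KsHHHHKHKsHKH in place — KsH HHH KH KH KH KH KsH KH KsH HHH KH KsH KH — and concatenate.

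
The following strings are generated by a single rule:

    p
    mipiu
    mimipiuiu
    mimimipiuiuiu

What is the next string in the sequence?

Every step adds mi to the front and iu to the end of the previous string.
One more step from mimimipiuiuiu gives the answer.

mimimimipiuiuiuiu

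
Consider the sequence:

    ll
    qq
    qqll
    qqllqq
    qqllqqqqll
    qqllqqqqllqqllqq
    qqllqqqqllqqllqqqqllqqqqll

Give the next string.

From term 3 onward, concatenate the last term with the second-to-last: qq·ll = qqll, qqll·qq = qqllqq, …
Continuing: qqllqqqqllqqllqqqqllqqqqll · qqllqqqqllqqllqq gives term 8.

qqllqqqqllqqllqqqqllqqqqllqqllqqqqllqqllqq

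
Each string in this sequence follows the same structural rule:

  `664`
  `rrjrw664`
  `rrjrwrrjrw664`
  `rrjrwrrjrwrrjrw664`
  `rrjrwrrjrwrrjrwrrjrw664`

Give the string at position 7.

rrjrwrrjrwrrjrwrrjrwrrjrwrrjrw664

The strings grow by a fixed prefix rrjrw each time.
From rrjrwrrjrwrrjrwrrjrw664, 2 further steps: rrjrwrrjrwrrjrwrrjrw664 → rrjrwrrjrwrrjrwrrjrwrrjrw664 → (answer).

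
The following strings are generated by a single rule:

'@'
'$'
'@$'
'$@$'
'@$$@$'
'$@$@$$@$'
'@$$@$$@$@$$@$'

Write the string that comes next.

From term 3 onward, concatenate the second-to-last term with the last: @·$ = @$, $·@$ = $@$, …
The next term joins $@$@$$@$ and @$$@$$@$@$$@$.

$@$@$$@$@$$@$$@$@$$@$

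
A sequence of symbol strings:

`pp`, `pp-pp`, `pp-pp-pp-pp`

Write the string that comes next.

pp-pp-pp-pp-pp-pp-pp-pp

Every step duplicates the string with '-' between the halves.
So the next term is two copies of pp-pp-pp-pp with '-' between the halves.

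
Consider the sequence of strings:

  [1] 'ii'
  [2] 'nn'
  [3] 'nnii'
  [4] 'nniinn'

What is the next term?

This is a Fibonacci-style word recurrence s(k) = s(k−1)·s(k−2): e.g. nn·ii = nnii.
So term 5 is nniinn·nnii.

nniinnnnii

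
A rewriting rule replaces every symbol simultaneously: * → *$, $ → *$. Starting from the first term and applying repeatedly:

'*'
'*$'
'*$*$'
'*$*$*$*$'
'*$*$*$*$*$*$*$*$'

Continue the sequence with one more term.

Rewriting the 16 symbols of *$*$*$*$*$*$*$*$ one by one yields *$ *$ *$ *$ *$ *$ *$ *$ *$ *$ *$ *$ *$ *$ *$ *$; concatenated:

*$*$*$*$*$*$*$*$*$*$*$*$*$*$*$*$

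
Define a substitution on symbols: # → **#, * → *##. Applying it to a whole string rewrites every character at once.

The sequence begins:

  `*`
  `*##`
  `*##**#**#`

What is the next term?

Expanding *##**#**#: *→*##, #→**#, #→**#, *→*##, *→*##, #→**#, *→*##, *→*##, #→**#. Concatenated: *## **# **# *## *## **# *## *## **#.

*##**#**#*##*##**#*##*##**#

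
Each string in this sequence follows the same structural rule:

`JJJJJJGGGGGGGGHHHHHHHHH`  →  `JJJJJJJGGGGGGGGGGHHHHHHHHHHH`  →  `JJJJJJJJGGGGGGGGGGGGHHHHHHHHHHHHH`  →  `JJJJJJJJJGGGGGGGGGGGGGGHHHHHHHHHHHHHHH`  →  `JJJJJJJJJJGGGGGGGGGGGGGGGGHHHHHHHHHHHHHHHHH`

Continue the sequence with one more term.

JJJJJJJJJJJGGGGGGGGGGGGGGGGGGHHHHHHHHHHHHHHHHHHH

Each string has the form J^{n+3} G^{2n+2} H^{2n+3}, where the shown terms are n = 3, 4, 5, 6, 7.
At n = 8 the blocks have lengths 11, 18, 19.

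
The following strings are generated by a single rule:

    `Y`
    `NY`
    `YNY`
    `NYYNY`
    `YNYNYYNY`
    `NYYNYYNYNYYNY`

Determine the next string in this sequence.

YNYNYYNYNYYNYYNYNYYNY

This is a Fibonacci-style word recurrence s(k) = s(k−2)·s(k−1): e.g. Y·NY = YNY.
The next term joins YNYNYYNY and NYYNYYNYNYYNY.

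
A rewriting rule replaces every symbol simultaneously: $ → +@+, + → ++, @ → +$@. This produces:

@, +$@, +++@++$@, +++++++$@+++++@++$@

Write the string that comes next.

φ(+++++++$@+++++@++$@) expands symbol-by-symbol to ++ ++ ++ ++ ++ ++ ++ +@+ +$@ ++ ++ ++ ++ ++ +$@ ++ ++ +@+ +$@; joining the 19 pieces gives the next term.

+++++++++++++++@++$@+++++++++++$@+++++@++$@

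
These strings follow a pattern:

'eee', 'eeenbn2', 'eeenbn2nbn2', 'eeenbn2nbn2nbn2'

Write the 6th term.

The strings grow by a fixed suffix nbn2 each time.
From eeenbn2nbn2nbn2, 2 further steps: eeenbn2nbn2nbn2 → eeenbn2nbn2nbn2nbn2 → (answer).

eeenbn2nbn2nbn2nbn2nbn2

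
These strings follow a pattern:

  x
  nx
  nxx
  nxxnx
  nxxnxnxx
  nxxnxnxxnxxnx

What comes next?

nxxnxnxxnxxnxnxxnxnxx

Each term (from the third on) is the previous term followed by the one before it: term 3 = nx·x = nxx.
The next term joins nxxnxnxxnxxnx and nxxnxnxx.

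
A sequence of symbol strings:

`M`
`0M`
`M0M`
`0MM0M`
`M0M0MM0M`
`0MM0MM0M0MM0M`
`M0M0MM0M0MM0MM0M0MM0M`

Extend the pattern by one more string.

Each term (from the third on) is the two preceding terms concatenated in order: term 3 = M·0M = M0M.
The next term joins 0MM0MM0M0MM0M and M0M0MM0M0MM0MM0M0MM0M.

0MM0MM0M0MM0MM0M0MM0M0MM0MM0M0MM0M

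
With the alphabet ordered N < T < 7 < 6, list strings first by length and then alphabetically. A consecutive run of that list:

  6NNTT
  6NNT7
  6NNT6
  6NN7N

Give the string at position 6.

Advancing 2 positions from 6NN7N through 6NN7N → 6NN7T reaches term 6.

6NN77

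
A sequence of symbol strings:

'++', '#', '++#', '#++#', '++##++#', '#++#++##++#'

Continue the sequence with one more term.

This is a Fibonacci-style word recurrence s(k) = s(k−2)·s(k−1): e.g. ++·# = ++#.
So term 7 is ++##++#·#++#++##++#.

++##++##++#++##++#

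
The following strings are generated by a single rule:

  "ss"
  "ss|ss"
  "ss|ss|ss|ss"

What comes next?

Every step duplicates the string with '|' between the halves.
So the next term is two copies of ss|ss|ss|ss with '|' between the halves.

ss|ss|ss|ss|ss|ss|ss|ss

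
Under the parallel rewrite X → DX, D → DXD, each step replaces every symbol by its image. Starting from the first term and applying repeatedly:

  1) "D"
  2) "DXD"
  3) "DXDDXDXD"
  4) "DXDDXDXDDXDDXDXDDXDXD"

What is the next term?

Rewriting the 21 symbols of DXDDXDXDDXDDXDXDDXDXD one by one yields DXD DX DXD DXD DX DXD DX DXD DXD DX DXD DXD DX DXD DX DXD DXD DX DXD DX DXD; concatenated:

DXDDXDXDDXDDXDXDDXDXDDXDDXDXDDXDDXDXDDXDXDDXDDXDXDDXDXD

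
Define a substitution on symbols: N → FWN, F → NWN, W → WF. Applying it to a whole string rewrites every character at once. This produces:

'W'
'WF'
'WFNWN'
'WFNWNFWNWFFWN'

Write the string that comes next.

WFNWNFWNWFFWNNWNWFFWNWFNWNNWNWFFWN

Applying the rule to each of the 13 symbols of WFNWNFWNWFFWN gives the pieces WF NWN FWN WF FWN NWN WF FWN WF NWN NWN WF FWN, which concatenate to the answer.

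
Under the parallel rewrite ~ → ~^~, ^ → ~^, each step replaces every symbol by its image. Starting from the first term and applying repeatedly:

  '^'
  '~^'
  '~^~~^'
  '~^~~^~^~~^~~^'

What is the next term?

Rewriting the 13 symbols of ~^~~^~^~~^~~^ one by one yields ~^~ ~^ ~^~ ~^~ ~^ ~^~ ~^ ~^~ ~^~ ~^ ~^~ ~^~ ~^; concatenated:

~^~~^~^~~^~~^~^~~^~^~~^~~^~^~~^~~^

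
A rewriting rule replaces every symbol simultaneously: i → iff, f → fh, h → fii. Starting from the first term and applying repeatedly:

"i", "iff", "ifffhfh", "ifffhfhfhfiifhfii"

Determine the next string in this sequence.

ifffhfhfhfiifhfiifhfiifhiffifffhfiifhiffiff

Applying the rule to each of the 17 symbols of ifffhfhfhfiifhfii gives the pieces iff fh fh fh fii fh fii fh fii fh iff iff fh fii fh iff iff, which concatenate to the answer.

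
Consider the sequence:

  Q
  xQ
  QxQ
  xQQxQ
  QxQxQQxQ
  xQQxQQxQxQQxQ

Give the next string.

QxQxQQxQxQQxQQxQxQQxQ

This is a Fibonacci-style word recurrence s(k) = s(k−2)·s(k−1): e.g. Q·xQ = QxQ.
Continuing: QxQxQQxQ · xQQxQQxQxQQxQ gives term 7.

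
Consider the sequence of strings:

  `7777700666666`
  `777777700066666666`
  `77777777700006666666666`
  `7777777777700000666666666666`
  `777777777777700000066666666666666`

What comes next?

The n-th term is 2n-1 7's then n-1 0's then 2n 6's, where the shown terms are n = 3, 4, 5, 6, 7.
For the next term, n = 8, so the run lengths are 15, 7, 16.

77777777777777700000006666666666666666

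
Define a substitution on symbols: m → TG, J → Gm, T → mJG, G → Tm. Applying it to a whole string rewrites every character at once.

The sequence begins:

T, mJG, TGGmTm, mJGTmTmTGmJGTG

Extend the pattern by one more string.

Rewriting the 14 symbols of mJGTmTmTGmJGTG one by one yields TG Gm Tm mJG TG mJG TG mJG Tm TG Gm Tm mJG Tm; concatenated:

TGGmTmmJGTGmJGTGmJGTmTGGmTmmJGTm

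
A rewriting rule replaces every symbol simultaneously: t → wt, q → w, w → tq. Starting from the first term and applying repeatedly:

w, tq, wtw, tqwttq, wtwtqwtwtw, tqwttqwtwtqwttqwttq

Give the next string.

wtwtqwtwtwtqwttqwtwtqwtwtwtqwtwtw

φ(tqwttqwtwtqwttqwttq) expands symbol-by-symbol to wt w tq wt wt w tq wt tq wt w tq wt wt w tq wt wt w; joining the 19 pieces gives the next term.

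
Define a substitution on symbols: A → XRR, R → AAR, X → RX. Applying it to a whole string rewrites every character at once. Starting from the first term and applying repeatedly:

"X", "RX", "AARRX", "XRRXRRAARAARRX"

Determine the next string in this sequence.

Replace each of the 14 characters of XRRXRRAARAARRX in place — RX AAR AAR RX AAR AAR XRR XRR AAR XRR XRR AAR AAR RX — and concatenate.

RXAARAARRXAARAARXRRXRRAARXRRXRRAARAARRX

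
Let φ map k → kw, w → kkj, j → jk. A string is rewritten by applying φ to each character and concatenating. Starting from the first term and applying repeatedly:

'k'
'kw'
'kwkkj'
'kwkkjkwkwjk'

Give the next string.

Rewriting each symbol of kwkkjkwkwjk: k→kw, w→kkj, k→kw, k→kw, j→jk, k→kw, w→kkj, k→kw, w→kkj, j→jk, k→kw, which concatenates to kw kkj kw kw jk kw kkj kw kkj jk kw.

kwkkjkwkwjkkwkkjkwkkjjkkw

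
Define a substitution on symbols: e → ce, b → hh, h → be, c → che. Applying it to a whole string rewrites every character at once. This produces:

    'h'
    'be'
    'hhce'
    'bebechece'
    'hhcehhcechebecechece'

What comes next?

φ(hhcehhcechebecechece) expands symbol-by-symbol to be be che ce be be che ce che be ce hh ce che ce che be ce che ce; joining the 20 pieces gives the next term.

bebechecebebechecechebecehhcechecechebecechece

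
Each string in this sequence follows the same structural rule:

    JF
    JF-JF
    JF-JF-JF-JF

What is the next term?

JF-JF-JF-JF-JF-JF-JF-JF

s(k+1) = s(k)·-·s(k) — each term doubles the last with '-' between the halves.
So the next term is two copies of JF-JF-JF-JF with '-' between the halves.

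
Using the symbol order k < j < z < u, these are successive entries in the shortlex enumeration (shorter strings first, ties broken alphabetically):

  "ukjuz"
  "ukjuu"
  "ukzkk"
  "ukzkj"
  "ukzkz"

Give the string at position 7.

ukzjk

Continuing the enumeration 2 steps past ukzkz: ukzkz → ukzku → (answer).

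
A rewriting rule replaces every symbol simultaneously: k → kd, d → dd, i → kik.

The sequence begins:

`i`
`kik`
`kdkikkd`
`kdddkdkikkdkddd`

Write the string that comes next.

kdddddddkdddkdkikkdkdddkddddddd

Replace each of the 15 characters of kdddkdkikkdkddd in place — kd dd dd dd kd dd kd kik kd kd dd kd dd dd dd — and concatenate.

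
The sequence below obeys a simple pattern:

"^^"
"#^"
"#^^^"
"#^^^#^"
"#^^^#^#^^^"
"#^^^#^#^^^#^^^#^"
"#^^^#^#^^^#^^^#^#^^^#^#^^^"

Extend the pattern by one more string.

Each term (from the third on) is the previous term followed by the one before it: term 3 = #^·^^ = #^^^.
Continuing: #^^^#^#^^^#^^^#^#^^^#^#^^^ · #^^^#^#^^^#^^^#^ gives term 8.

#^^^#^#^^^#^^^#^#^^^#^#^^^#^^^#^#^^^#^^^#^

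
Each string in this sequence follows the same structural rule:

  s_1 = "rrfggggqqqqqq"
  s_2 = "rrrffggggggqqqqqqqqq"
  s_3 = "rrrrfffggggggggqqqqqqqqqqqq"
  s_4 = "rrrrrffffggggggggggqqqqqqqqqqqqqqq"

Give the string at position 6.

Reading off run lengths: r runs 2, 3, 4, 5; f runs 1, 2, 3, 4; g runs 4, 6, 8, 10; q runs 6, 9, 12, 15 — each is linear in n, where the shown terms are n = 2, 3, 4, 5.
Setting n = 7 gives 7, 6, 14, 21 characters in each block.

rrrrrrrffffffggggggggggggggqqqqqqqqqqqqqqqqqqqqq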